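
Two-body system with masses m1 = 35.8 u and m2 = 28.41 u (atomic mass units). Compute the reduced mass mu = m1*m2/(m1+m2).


mu = m1 * m2 / (m1 + m2)
= 35.8 * 28.41 / (35.8 + 28.41)
= 1017.078 / 64.21
= 15.8399 u

15.8399


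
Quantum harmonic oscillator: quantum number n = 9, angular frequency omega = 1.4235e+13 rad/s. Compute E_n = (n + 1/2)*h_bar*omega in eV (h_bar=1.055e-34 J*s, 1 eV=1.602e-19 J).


E = (n + 1/2) * h_bar * omega
= (9 + 0.5) * 1.055e-34 * 1.4235e+13
= 9.5 * 1.5018e-21
= 1.4267e-20 J
= 0.0891 eV

0.0891


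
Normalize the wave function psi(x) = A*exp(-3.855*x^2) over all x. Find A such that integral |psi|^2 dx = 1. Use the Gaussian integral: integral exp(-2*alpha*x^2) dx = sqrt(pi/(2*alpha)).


integral |psi|^2 dx = A^2 * sqrt(pi/(2*alpha)) = 1
A^2 = sqrt(2*alpha/pi)
= sqrt(2 * 3.855 / pi)
= 1.566579
A = sqrt(1.566579)
= 1.2516

1.2516


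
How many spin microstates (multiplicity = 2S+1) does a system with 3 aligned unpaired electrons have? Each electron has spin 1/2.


Total spin S = N * (1/2) = 3 * 0.5 = 1.5
Spin multiplicity = 2S + 1
= 2 * 1.5 + 1
= 4

4


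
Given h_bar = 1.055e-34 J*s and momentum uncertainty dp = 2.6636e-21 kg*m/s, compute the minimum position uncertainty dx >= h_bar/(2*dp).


dx = h_bar / (2 * dp)
= 1.055e-34 / (2 * 2.6636e-21)
= 1.055e-34 / 5.3272e-21
= 1.9804e-14 m

1.9804e-14


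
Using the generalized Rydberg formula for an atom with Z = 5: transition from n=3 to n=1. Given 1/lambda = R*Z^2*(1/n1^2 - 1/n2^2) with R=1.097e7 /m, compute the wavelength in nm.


1/lambda = R * Z^2 * (1/n1^2 - 1/n2^2)
= 1.097e7 * 5^2 * (1/1^2 - 1/3^2)
= 1.097e7 * 25 * (1.0 - 0.111111)
= 2.4378e+08 /m
lambda = 1 / 2.4378e+08
= 4.1021 nm

4.1021


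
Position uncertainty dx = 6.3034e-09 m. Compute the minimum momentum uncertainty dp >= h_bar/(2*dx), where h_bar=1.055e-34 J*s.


dp = h_bar / (2 * dx)
= 1.055e-34 / (2 * 6.3034e-09)
= 1.055e-34 / 1.2607e-08
= 8.3685e-27 kg*m/s

8.3685e-27


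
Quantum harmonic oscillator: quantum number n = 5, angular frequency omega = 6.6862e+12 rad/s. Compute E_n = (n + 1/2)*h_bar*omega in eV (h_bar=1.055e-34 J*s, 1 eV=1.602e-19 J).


E = (n + 1/2) * h_bar * omega
= (5 + 0.5) * 1.055e-34 * 6.6862e+12
= 5.5 * 7.0539e-22
= 3.8797e-21 J
= 0.0242 eV

0.0242


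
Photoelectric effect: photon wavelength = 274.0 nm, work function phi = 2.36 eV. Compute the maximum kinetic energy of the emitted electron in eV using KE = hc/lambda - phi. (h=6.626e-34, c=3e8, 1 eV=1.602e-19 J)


E_photon = hc / lambda
= (6.626e-34)(3e8) / (274.0e-9)
= 7.2547e-19 J
= 4.5286 eV
KE = E_photon - phi
= 4.5286 - 2.36
= 2.1686 eV

2.1686


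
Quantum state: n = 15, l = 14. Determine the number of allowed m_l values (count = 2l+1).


m_l ranges from -l to +l in integer steps
So m_l goes from -14 to +14
Count = 2l + 1 = 2*14 + 1
= 29

29


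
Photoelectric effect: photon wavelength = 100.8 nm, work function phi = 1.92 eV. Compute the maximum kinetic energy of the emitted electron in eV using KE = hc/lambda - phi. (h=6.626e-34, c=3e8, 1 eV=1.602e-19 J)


E_photon = hc / lambda
= (6.626e-34)(3e8) / (100.8e-9)
= 1.9720e-18 J
= 12.3098 eV
KE = E_photon - phi
= 12.3098 - 1.92
= 10.3898 eV

10.3898


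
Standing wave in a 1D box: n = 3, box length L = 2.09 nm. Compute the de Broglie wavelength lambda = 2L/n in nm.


lambda = 2L / n
= 2 * 2.09 / 3
= 4.18 / 3
= 1.3933 nm

1.3933


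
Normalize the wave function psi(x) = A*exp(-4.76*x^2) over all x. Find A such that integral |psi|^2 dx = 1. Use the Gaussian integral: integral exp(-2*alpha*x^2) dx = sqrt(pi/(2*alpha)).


integral |psi|^2 dx = A^2 * sqrt(pi/(2*alpha)) = 1
A^2 = sqrt(2*alpha/pi)
= sqrt(2 * 4.76 / pi)
= 1.740779
A = sqrt(1.740779)
= 1.3194

1.3194


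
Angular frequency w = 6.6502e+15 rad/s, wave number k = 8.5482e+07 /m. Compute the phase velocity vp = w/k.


vp = w / k
= 6.6502e+15 / 8.5482e+07
= 7.7796e+07 m/s

7.7796e+07


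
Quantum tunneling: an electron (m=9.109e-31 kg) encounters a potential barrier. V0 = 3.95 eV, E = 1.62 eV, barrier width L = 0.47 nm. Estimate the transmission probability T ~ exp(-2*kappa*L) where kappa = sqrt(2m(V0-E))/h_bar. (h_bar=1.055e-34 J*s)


V0 - E = 2.33 eV = 3.7327e-19 J
kappa = sqrt(2 * m * (V0-E)) / h_bar
= sqrt(2 * 9.109e-31 * 3.7327e-19) / 1.055e-34
= 7.8164e+09 /m
2*kappa*L = 2 * 7.8164e+09 * 0.47e-9
= 7.3474
T = exp(-7.3474) = 6.442514e-04

6.442514e-04


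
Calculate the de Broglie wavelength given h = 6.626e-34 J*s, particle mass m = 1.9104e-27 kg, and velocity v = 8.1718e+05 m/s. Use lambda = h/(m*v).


lambda = h / (m * v)
= 6.626e-34 / (1.9104e-27 * 8.1718e+05)
= 6.626e-34 / 1.5611e-21
= 4.2443e-13 m

4.2443e-13


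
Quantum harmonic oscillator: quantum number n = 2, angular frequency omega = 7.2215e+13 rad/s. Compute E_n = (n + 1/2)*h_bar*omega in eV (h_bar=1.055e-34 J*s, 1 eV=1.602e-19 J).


E = (n + 1/2) * h_bar * omega
= (2 + 0.5) * 1.055e-34 * 7.2215e+13
= 2.5 * 7.6187e-21
= 1.9047e-20 J
= 0.1189 eV

0.1189


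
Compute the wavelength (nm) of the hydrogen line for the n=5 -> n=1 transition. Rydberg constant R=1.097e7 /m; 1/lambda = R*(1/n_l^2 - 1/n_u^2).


1/lambda = R * (1/n_l^2 - 1/n_u^2)
= 1.097e7 * (1/1^2 - 1/5^2)
= 1.097e7 * (1.0 - 0.04)
= 1.097e7 * 0.96
= 1.0531e+07 /m
lambda = 1 / 1.0531e+07 = 94.9559 nm

94.9559


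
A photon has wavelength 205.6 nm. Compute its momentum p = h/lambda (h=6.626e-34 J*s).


p = h / lambda
= 6.626e-34 / (205.6e-9)
= 6.626e-34 / 2.0560e-07
= 3.2228e-27 kg*m/s

3.2228e-27


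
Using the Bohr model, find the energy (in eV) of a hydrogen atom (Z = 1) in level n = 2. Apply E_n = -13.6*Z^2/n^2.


E_n = -13.6 * Z^2 / n^2
= -13.6 * 1^2 / 2^2
= -13.6 * 1 / 4
= -3.4 eV

-3.4


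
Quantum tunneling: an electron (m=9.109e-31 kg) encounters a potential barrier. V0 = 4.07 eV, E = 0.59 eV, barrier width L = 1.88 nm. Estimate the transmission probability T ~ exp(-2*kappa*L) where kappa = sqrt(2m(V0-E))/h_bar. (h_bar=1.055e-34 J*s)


V0 - E = 3.48 eV = 5.5750e-19 J
kappa = sqrt(2 * m * (V0-E)) / h_bar
= sqrt(2 * 9.109e-31 * 5.5750e-19) / 1.055e-34
= 9.5525e+09 /m
2*kappa*L = 2 * 9.5525e+09 * 1.88e-9
= 35.9175
T = exp(-35.9175) = 2.518892e-16

2.518892e-16


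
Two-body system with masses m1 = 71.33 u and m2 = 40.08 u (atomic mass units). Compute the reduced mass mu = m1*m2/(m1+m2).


mu = m1 * m2 / (m1 + m2)
= 71.33 * 40.08 / (71.33 + 40.08)
= 2858.9064 / 111.41
= 25.6611 u

25.6611


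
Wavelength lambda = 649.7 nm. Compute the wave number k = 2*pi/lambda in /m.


k = 2 * pi / lambda
= 6.2832 / (649.7e-9)
= 6.2832 / 6.4970e-07
= 9.6709e+06 /m

9.6709e+06


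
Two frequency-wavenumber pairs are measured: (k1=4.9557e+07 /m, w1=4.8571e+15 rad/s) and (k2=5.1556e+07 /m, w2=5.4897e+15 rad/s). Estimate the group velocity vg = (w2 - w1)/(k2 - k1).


vg = (w2 - w1) / (k2 - k1)
= (5.4897e+15 - 4.8571e+15) / (5.1556e+07 - 4.9557e+07)
= 6.3260e+14 / 1.9990e+06
= 3.1646e+08 m/s

3.1646e+08


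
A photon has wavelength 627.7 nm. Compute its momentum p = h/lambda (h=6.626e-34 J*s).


p = h / lambda
= 6.626e-34 / (627.7e-9)
= 6.626e-34 / 6.2770e-07
= 1.0556e-27 kg*m/s

1.0556e-27


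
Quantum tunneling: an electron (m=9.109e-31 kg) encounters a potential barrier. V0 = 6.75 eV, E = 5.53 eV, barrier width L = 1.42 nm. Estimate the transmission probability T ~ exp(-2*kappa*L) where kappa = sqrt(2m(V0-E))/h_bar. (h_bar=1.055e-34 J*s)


V0 - E = 1.22 eV = 1.9544e-19 J
kappa = sqrt(2 * m * (V0-E)) / h_bar
= sqrt(2 * 9.109e-31 * 1.9544e-19) / 1.055e-34
= 5.6560e+09 /m
2*kappa*L = 2 * 5.6560e+09 * 1.42e-9
= 16.063
T = exp(-16.063) = 1.056613e-07

1.056613e-07


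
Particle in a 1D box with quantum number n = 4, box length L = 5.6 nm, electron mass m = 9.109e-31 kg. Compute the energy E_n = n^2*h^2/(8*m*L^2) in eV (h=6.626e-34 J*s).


E = n^2 * h^2 / (8 * m * L^2)
= 4^2 * (6.626e-34)^2 / (8 * 9.109e-31 * (5.6e-9)^2)
= 16 * 4.3904e-67 / (8 * 9.109e-31 * 3.1360e-17)
= 3.0739e-20 J
= 0.1919 eV

0.1919


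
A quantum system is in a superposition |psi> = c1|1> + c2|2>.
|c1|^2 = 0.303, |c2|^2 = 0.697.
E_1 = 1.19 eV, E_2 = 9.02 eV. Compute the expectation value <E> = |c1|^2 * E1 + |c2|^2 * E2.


<E> = |c1|^2 * E1 + |c2|^2 * E2
= 0.303 * 1.19 + 0.697 * 9.02
= 0.3606 + 6.2869
= 6.6475 eV

6.6475


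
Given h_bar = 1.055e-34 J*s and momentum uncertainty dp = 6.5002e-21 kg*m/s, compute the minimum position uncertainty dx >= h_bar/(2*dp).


dx = h_bar / (2 * dp)
= 1.055e-34 / (2 * 6.5002e-21)
= 1.055e-34 / 1.3000e-20
= 8.1151e-15 m

8.1151e-15


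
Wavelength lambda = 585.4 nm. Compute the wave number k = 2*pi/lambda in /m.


k = 2 * pi / lambda
= 6.2832 / (585.4e-9)
= 6.2832 / 5.8540e-07
= 1.0733e+07 /m

1.0733e+07


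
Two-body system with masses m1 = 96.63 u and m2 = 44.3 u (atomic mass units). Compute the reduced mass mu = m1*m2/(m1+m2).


mu = m1 * m2 / (m1 + m2)
= 96.63 * 44.3 / (96.63 + 44.3)
= 4280.709 / 140.93
= 30.3747 u

30.3747


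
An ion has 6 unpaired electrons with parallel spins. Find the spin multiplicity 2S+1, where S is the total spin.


Total spin S = N * (1/2) = 6 * 0.5 = 3.0
Spin multiplicity = 2S + 1
= 2 * 3.0 + 1
= 7

7


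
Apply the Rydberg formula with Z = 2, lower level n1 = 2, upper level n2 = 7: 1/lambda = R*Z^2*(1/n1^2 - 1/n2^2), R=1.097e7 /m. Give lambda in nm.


1/lambda = R * Z^2 * (1/n1^2 - 1/n2^2)
= 1.097e7 * 2^2 * (1/2^2 - 1/7^2)
= 1.097e7 * 4 * (0.25 - 0.020408)
= 1.0074e+07 /m
lambda = 1 / 1.0074e+07
= 99.2606 nm

99.2606


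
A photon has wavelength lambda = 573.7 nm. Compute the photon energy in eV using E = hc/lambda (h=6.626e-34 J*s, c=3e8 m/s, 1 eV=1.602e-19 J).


E = hc / lambda
= (6.626e-34)(3e8) / (573.7e-9)
= 1.9878e-25 / 5.7370e-07
= 3.4649e-19 J
Converting to eV: 3.4649e-19 / 1.602e-19
= 2.1628 eV

2.1628


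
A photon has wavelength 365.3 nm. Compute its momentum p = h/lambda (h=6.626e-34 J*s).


p = h / lambda
= 6.626e-34 / (365.3e-9)
= 6.626e-34 / 3.6530e-07
= 1.8139e-27 kg*m/s

1.8139e-27


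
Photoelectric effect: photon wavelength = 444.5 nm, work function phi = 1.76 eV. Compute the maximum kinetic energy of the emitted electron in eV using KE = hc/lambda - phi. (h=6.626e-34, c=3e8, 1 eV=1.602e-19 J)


E_photon = hc / lambda
= (6.626e-34)(3e8) / (444.5e-9)
= 4.4720e-19 J
= 2.7915 eV
KE = E_photon - phi
= 2.7915 - 1.76
= 1.0315 eV

1.0315


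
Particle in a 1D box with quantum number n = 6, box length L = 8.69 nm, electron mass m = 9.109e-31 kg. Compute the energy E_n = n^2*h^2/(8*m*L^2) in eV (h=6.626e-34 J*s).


E = n^2 * h^2 / (8 * m * L^2)
= 6^2 * (6.626e-34)^2 / (8 * 9.109e-31 * (8.69e-9)^2)
= 36 * 4.3904e-67 / (8 * 9.109e-31 * 7.5516e-17)
= 2.8721e-20 J
= 0.1793 eV

0.1793


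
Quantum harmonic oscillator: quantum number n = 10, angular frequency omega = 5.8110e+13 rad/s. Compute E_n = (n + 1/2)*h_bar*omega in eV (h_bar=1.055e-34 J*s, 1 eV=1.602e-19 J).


E = (n + 1/2) * h_bar * omega
= (10 + 0.5) * 1.055e-34 * 5.8110e+13
= 10.5 * 6.1306e-21
= 6.4371e-20 J
= 0.4018 eV

0.4018


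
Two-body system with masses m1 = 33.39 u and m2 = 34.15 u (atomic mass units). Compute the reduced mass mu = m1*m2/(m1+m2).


mu = m1 * m2 / (m1 + m2)
= 33.39 * 34.15 / (33.39 + 34.15)
= 1140.2685 / 67.54
= 16.8829 u

16.8829


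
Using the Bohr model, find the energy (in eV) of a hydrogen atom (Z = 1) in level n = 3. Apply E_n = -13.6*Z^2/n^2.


E_n = -13.6 * Z^2 / n^2
= -13.6 * 1^2 / 3^2
= -13.6 * 1 / 9
= -1.5111 eV

-1.5111


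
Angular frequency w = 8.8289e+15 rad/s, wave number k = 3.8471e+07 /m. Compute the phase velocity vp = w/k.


vp = w / k
= 8.8289e+15 / 3.8471e+07
= 2.2949e+08 m/s

2.2949e+08


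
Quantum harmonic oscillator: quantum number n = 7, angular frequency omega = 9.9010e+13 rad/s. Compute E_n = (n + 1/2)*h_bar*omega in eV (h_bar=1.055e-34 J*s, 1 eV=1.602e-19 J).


E = (n + 1/2) * h_bar * omega
= (7 + 0.5) * 1.055e-34 * 9.9010e+13
= 7.5 * 1.0446e-20
= 7.8342e-20 J
= 0.489 eV

0.489


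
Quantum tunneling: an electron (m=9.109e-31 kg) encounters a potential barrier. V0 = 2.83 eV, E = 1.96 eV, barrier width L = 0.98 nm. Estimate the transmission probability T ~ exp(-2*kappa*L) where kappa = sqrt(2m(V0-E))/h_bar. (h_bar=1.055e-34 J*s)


V0 - E = 0.87 eV = 1.3937e-19 J
kappa = sqrt(2 * m * (V0-E)) / h_bar
= sqrt(2 * 9.109e-31 * 1.3937e-19) / 1.055e-34
= 4.7763e+09 /m
2*kappa*L = 2 * 4.7763e+09 * 0.98e-9
= 9.3615
T = exp(-9.3615) = 8.597216e-05

8.597216e-05


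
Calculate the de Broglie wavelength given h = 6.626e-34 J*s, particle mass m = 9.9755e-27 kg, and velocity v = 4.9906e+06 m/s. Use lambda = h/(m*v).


lambda = h / (m * v)
= 6.626e-34 / (9.9755e-27 * 4.9906e+06)
= 6.626e-34 / 4.9784e-20
= 1.3310e-14 m

1.3310e-14


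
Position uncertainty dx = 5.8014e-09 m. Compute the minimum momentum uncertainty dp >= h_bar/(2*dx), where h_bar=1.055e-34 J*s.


dp = h_bar / (2 * dx)
= 1.055e-34 / (2 * 5.8014e-09)
= 1.055e-34 / 1.1603e-08
= 9.0926e-27 kg*m/s

9.0926e-27


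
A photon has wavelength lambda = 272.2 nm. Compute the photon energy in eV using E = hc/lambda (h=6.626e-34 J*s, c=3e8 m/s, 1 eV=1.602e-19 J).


E = hc / lambda
= (6.626e-34)(3e8) / (272.2e-9)
= 1.9878e-25 / 2.7220e-07
= 7.3027e-19 J
Converting to eV: 7.3027e-19 / 1.602e-19
= 4.5585 eV

4.5585


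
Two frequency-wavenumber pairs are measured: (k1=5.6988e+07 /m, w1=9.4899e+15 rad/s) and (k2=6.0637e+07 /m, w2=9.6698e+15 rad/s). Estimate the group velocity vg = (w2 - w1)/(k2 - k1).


vg = (w2 - w1) / (k2 - k1)
= (9.6698e+15 - 9.4899e+15) / (6.0637e+07 - 5.6988e+07)
= 1.7990e+14 / 3.6490e+06
= 4.9301e+07 m/s

4.9301e+07


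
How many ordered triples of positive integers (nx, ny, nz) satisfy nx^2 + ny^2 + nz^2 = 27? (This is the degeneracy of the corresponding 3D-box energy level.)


Enumerate all (nx, ny, nz) with nx^2 + ny^2 + nz^2 = 27:
(1,1,5)
(1,5,1)
(3,3,3)
(5,1,1)
Total degeneracy = 4

4


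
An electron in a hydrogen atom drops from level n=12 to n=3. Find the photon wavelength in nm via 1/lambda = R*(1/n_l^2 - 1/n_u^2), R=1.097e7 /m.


1/lambda = R * (1/n_l^2 - 1/n_u^2)
= 1.097e7 * (1/3^2 - 1/12^2)
= 1.097e7 * (0.111111 - 0.006944)
= 1.097e7 * 0.104167
= 1.1427e+06 /m
lambda = 1 / 1.1427e+06 = 875.1139 nm

875.1139


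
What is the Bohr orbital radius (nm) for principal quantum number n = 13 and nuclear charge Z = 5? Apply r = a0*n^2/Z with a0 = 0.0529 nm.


r = a0 * n^2 / Z
= 0.0529 * 13^2 / 5
= 0.0529 * 169 / 5
= 1.788 nm

1.788


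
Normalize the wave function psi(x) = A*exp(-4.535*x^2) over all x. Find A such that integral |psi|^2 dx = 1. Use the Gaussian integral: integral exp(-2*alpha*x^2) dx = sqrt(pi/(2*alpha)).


integral |psi|^2 dx = A^2 * sqrt(pi/(2*alpha)) = 1
A^2 = sqrt(2*alpha/pi)
= sqrt(2 * 4.535 / pi)
= 1.699138
A = sqrt(1.699138)
= 1.3035

1.3035


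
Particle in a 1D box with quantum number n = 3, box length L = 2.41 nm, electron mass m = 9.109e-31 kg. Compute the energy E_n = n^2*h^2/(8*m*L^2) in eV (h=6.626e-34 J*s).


E = n^2 * h^2 / (8 * m * L^2)
= 3^2 * (6.626e-34)^2 / (8 * 9.109e-31 * (2.41e-9)^2)
= 9 * 4.3904e-67 / (8 * 9.109e-31 * 5.8081e-18)
= 9.3358e-20 J
= 0.5828 eV

0.5828


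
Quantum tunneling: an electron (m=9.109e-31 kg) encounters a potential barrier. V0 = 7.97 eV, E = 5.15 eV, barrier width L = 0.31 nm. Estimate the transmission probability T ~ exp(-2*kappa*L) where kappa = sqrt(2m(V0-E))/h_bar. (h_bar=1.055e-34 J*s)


V0 - E = 2.82 eV = 4.5176e-19 J
kappa = sqrt(2 * m * (V0-E)) / h_bar
= sqrt(2 * 9.109e-31 * 4.5176e-19) / 1.055e-34
= 8.5991e+09 /m
2*kappa*L = 2 * 8.5991e+09 * 0.31e-9
= 5.3315
T = exp(-5.3315) = 4.837048e-03

4.837048e-03


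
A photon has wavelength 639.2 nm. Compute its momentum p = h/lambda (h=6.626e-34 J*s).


p = h / lambda
= 6.626e-34 / (639.2e-9)
= 6.626e-34 / 6.3920e-07
= 1.0366e-27 kg*m/s

1.0366e-27


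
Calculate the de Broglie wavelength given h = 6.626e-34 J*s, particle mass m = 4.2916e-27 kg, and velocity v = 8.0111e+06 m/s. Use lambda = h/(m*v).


lambda = h / (m * v)
= 6.626e-34 / (4.2916e-27 * 8.0111e+06)
= 6.626e-34 / 3.4380e-20
= 1.9273e-14 m

1.9273e-14


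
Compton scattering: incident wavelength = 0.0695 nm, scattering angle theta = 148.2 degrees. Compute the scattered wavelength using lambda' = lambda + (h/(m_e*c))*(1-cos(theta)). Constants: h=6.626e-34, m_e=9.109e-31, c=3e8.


Compton wavelength: h/(m_e*c) = 2.4247e-12 m
d_lambda = 2.4247e-12 * (1 - cos(148.2 deg))
= 2.4247e-12 * 1.849893
= 4.4854e-12 m = 0.004485 nm
lambda' = 0.0695 + 0.004485
= 0.073985 nm

0.073985


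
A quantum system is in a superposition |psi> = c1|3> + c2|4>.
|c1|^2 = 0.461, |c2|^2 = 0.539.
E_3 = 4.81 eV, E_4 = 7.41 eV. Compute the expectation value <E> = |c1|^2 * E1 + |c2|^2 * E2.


<E> = |c1|^2 * E1 + |c2|^2 * E2
= 0.461 * 4.81 + 0.539 * 7.41
= 2.2174 + 3.994
= 6.2114 eV

6.2114


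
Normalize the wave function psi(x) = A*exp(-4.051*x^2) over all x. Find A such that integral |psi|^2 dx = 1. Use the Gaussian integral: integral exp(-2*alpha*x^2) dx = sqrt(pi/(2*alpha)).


integral |psi|^2 dx = A^2 * sqrt(pi/(2*alpha)) = 1
A^2 = sqrt(2*alpha/pi)
= sqrt(2 * 4.051 / pi)
= 1.60591
A = sqrt(1.60591)
= 1.2672

1.2672


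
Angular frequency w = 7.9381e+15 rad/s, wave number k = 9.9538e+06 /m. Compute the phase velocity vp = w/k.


vp = w / k
= 7.9381e+15 / 9.9538e+06
= 7.9749e+08 m/s

7.9749e+08


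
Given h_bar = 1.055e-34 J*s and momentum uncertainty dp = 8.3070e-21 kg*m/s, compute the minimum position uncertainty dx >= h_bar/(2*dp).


dx = h_bar / (2 * dp)
= 1.055e-34 / (2 * 8.3070e-21)
= 1.055e-34 / 1.6614e-20
= 6.3501e-15 m

6.3501e-15


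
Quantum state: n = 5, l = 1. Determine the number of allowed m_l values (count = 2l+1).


m_l ranges from -l to +l in integer steps
So m_l goes from -1 to +1
Count = 2l + 1 = 2*1 + 1
= 3

3


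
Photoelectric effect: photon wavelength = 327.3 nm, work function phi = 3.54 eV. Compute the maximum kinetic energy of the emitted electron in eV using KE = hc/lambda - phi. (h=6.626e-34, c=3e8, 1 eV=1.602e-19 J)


E_photon = hc / lambda
= (6.626e-34)(3e8) / (327.3e-9)
= 6.0733e-19 J
= 3.7911 eV
KE = E_photon - phi
= 3.7911 - 3.54
= 0.2511 eV

0.2511


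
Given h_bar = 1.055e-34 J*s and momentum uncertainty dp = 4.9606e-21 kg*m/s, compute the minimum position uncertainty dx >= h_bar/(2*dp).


dx = h_bar / (2 * dp)
= 1.055e-34 / (2 * 4.9606e-21)
= 1.055e-34 / 9.9212e-21
= 1.0634e-14 m

1.0634e-14


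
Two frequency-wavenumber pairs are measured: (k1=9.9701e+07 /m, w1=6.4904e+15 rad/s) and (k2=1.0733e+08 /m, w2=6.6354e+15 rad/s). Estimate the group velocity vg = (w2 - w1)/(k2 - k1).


vg = (w2 - w1) / (k2 - k1)
= (6.6354e+15 - 6.4904e+15) / (1.0733e+08 - 9.9701e+07)
= 1.4500e+14 / 7.6290e+06
= 1.9006e+07 m/s

1.9006e+07


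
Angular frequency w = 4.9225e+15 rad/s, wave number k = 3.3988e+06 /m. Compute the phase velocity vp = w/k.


vp = w / k
= 4.9225e+15 / 3.3988e+06
= 1.4483e+09 m/s

1.4483e+09


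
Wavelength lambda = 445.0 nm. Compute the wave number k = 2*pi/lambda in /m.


k = 2 * pi / lambda
= 6.2832 / (445.0e-9)
= 6.2832 / 4.4500e-07
= 1.4120e+07 /m

1.4120e+07


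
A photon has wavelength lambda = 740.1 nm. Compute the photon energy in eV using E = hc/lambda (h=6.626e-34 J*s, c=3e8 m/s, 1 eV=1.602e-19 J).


E = hc / lambda
= (6.626e-34)(3e8) / (740.1e-9)
= 1.9878e-25 / 7.4010e-07
= 2.6859e-19 J
Converting to eV: 2.6859e-19 / 1.602e-19
= 1.6766 eV

1.6766


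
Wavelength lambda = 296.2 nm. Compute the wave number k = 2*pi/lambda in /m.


k = 2 * pi / lambda
= 6.2832 / (296.2e-9)
= 6.2832 / 2.9620e-07
= 2.1213e+07 /m

2.1213e+07


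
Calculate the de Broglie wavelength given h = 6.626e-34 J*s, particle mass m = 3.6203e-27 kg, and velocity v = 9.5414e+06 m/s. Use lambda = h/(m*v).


lambda = h / (m * v)
= 6.626e-34 / (3.6203e-27 * 9.5414e+06)
= 6.626e-34 / 3.4543e-20
= 1.9182e-14 m

1.9182e-14


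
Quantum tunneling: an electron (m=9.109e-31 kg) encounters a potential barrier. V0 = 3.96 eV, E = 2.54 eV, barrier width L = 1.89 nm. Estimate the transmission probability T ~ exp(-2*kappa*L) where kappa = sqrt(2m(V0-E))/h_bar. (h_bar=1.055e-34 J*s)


V0 - E = 1.42 eV = 2.2748e-19 J
kappa = sqrt(2 * m * (V0-E)) / h_bar
= sqrt(2 * 9.109e-31 * 2.2748e-19) / 1.055e-34
= 6.1020e+09 /m
2*kappa*L = 2 * 6.1020e+09 * 1.89e-9
= 23.0656
T = exp(-23.0656) = 9.610121e-11

9.610121e-11


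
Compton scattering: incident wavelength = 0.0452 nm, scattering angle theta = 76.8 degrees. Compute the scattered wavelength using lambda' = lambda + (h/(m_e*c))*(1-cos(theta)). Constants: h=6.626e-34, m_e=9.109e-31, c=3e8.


Compton wavelength: h/(m_e*c) = 2.4247e-12 m
d_lambda = 2.4247e-12 * (1 - cos(76.8 deg))
= 2.4247e-12 * 0.771649
= 1.8710e-12 m = 0.001871 nm
lambda' = 0.0452 + 0.001871
= 0.047071 nm

0.047071


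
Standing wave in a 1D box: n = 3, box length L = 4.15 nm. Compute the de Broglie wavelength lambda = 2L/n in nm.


lambda = 2L / n
= 2 * 4.15 / 3
= 8.3 / 3
= 2.7667 nm

2.7667


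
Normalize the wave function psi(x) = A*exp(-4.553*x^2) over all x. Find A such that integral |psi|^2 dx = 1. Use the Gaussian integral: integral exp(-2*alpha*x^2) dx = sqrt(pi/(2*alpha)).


integral |psi|^2 dx = A^2 * sqrt(pi/(2*alpha)) = 1
A^2 = sqrt(2*alpha/pi)
= sqrt(2 * 4.553 / pi)
= 1.702507
A = sqrt(1.702507)
= 1.3048

1.3048


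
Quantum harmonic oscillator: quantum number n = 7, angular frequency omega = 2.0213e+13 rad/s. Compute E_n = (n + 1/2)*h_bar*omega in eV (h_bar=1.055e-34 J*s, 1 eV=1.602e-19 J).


E = (n + 1/2) * h_bar * omega
= (7 + 0.5) * 1.055e-34 * 2.0213e+13
= 7.5 * 2.1325e-21
= 1.5994e-20 J
= 0.0998 eV

0.0998


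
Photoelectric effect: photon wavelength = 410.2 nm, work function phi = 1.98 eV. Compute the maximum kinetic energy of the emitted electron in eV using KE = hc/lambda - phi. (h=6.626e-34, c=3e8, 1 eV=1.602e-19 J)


E_photon = hc / lambda
= (6.626e-34)(3e8) / (410.2e-9)
= 4.8459e-19 J
= 3.0249 eV
KE = E_photon - phi
= 3.0249 - 1.98
= 1.0449 eV

1.0449


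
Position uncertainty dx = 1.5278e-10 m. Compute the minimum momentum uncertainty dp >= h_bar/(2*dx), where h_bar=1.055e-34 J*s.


dp = h_bar / (2 * dx)
= 1.055e-34 / (2 * 1.5278e-10)
= 1.055e-34 / 3.0556e-10
= 3.4527e-25 kg*m/s

3.4527e-25


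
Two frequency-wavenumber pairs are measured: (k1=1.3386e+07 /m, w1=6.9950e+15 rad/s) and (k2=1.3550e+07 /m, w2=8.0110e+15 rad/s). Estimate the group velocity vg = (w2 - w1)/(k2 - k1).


vg = (w2 - w1) / (k2 - k1)
= (8.0110e+15 - 6.9950e+15) / (1.3550e+07 - 1.3386e+07)
= 1.0160e+15 / 1.6400e+05
= 6.1951e+09 m/s

6.1951e+09


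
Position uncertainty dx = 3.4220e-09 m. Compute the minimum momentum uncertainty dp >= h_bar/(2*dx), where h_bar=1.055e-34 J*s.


dp = h_bar / (2 * dx)
= 1.055e-34 / (2 * 3.4220e-09)
= 1.055e-34 / 6.8440e-09
= 1.5415e-26 kg*m/s

1.5415e-26


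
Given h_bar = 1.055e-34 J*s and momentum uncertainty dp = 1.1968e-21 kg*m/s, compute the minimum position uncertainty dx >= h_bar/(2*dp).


dx = h_bar / (2 * dp)
= 1.055e-34 / (2 * 1.1968e-21)
= 1.055e-34 / 2.3936e-21
= 4.4076e-14 m

4.4076e-14


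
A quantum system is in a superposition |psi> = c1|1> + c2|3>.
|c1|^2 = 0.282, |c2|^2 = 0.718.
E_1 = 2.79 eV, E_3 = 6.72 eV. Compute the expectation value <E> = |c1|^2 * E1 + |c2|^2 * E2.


<E> = |c1|^2 * E1 + |c2|^2 * E2
= 0.282 * 2.79 + 0.718 * 6.72
= 0.7868 + 4.825
= 5.6117 eV

5.6117


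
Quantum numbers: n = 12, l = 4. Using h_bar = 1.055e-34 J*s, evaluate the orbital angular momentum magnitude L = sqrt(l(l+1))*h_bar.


L = sqrt(l*(l+1)) * h_bar
= sqrt(4 * 5) * 1.055e-34
= sqrt(20) * 1.055e-34
= 4.4721 * 1.055e-34
= 4.7181e-34 J*s

4.7181e-34


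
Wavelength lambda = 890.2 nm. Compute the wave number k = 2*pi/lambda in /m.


k = 2 * pi / lambda
= 6.2832 / (890.2e-9)
= 6.2832 / 8.9020e-07
= 7.0582e+06 /m

7.0582e+06


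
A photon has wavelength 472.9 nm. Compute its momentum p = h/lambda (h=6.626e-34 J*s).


p = h / lambda
= 6.626e-34 / (472.9e-9)
= 6.626e-34 / 4.7290e-07
= 1.4011e-27 kg*m/s

1.4011e-27


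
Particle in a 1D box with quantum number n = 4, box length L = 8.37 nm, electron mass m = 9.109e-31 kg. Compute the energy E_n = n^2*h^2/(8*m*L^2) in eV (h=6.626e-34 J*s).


E = n^2 * h^2 / (8 * m * L^2)
= 4^2 * (6.626e-34)^2 / (8 * 9.109e-31 * (8.37e-9)^2)
= 16 * 4.3904e-67 / (8 * 9.109e-31 * 7.0057e-17)
= 1.3760e-20 J
= 0.0859 eV

0.0859


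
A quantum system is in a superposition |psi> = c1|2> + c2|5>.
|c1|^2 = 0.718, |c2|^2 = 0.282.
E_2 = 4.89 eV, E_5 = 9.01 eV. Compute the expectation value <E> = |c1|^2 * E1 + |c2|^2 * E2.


<E> = |c1|^2 * E1 + |c2|^2 * E2
= 0.718 * 4.89 + 0.282 * 9.01
= 3.511 + 2.5408
= 6.0518 eV

6.0518


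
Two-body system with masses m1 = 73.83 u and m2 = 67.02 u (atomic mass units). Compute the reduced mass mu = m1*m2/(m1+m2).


mu = m1 * m2 / (m1 + m2)
= 73.83 * 67.02 / (73.83 + 67.02)
= 4948.0866 / 140.85
= 35.1302 u

35.1302


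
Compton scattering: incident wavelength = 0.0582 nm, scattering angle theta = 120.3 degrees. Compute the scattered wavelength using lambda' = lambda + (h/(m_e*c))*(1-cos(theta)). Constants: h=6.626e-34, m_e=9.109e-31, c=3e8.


Compton wavelength: h/(m_e*c) = 2.4247e-12 m
d_lambda = 2.4247e-12 * (1 - cos(120.3 deg))
= 2.4247e-12 * 1.504528
= 3.6480e-12 m = 0.003648 nm
lambda' = 0.0582 + 0.003648
= 0.061848 nm

0.061848


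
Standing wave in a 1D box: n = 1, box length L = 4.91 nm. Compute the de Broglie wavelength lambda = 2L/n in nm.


lambda = 2L / n
= 2 * 4.91 / 1
= 9.82 / 1
= 9.82 nm

9.82


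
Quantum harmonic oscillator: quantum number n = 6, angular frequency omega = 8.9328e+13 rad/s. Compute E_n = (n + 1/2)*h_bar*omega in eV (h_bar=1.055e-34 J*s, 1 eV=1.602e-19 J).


E = (n + 1/2) * h_bar * omega
= (6 + 0.5) * 1.055e-34 * 8.9328e+13
= 6.5 * 9.4241e-21
= 6.1257e-20 J
= 0.3824 eV

0.3824


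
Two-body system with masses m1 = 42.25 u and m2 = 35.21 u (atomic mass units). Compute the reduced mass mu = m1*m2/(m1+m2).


mu = m1 * m2 / (m1 + m2)
= 42.25 * 35.21 / (42.25 + 35.21)
= 1487.6225 / 77.46
= 19.205 u

19.205


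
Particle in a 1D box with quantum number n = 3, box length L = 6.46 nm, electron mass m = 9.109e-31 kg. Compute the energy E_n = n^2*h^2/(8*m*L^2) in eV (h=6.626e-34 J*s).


E = n^2 * h^2 / (8 * m * L^2)
= 3^2 * (6.626e-34)^2 / (8 * 9.109e-31 * (6.46e-9)^2)
= 9 * 4.3904e-67 / (8 * 9.109e-31 * 4.1732e-17)
= 1.2993e-20 J
= 0.0811 eV

0.0811


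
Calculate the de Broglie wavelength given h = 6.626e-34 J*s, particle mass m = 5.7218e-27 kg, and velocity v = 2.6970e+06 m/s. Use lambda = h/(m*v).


lambda = h / (m * v)
= 6.626e-34 / (5.7218e-27 * 2.6970e+06)
= 6.626e-34 / 1.5432e-20
= 4.2938e-14 m

4.2938e-14


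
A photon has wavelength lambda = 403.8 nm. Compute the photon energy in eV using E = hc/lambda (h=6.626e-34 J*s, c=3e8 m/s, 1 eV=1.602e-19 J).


E = hc / lambda
= (6.626e-34)(3e8) / (403.8e-9)
= 1.9878e-25 / 4.0380e-07
= 4.9227e-19 J
Converting to eV: 4.9227e-19 / 1.602e-19
= 3.0729 eV

3.0729


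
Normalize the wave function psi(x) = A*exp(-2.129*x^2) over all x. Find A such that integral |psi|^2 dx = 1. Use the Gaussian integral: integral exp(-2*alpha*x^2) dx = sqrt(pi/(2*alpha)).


integral |psi|^2 dx = A^2 * sqrt(pi/(2*alpha)) = 1
A^2 = sqrt(2*alpha/pi)
= sqrt(2 * 2.129 / pi)
= 1.164201
A = sqrt(1.164201)
= 1.079

1.079


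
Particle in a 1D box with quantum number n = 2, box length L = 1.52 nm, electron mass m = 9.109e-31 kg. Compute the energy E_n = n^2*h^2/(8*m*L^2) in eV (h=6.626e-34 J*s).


E = n^2 * h^2 / (8 * m * L^2)
= 2^2 * (6.626e-34)^2 / (8 * 9.109e-31 * (1.52e-9)^2)
= 4 * 4.3904e-67 / (8 * 9.109e-31 * 2.3104e-18)
= 1.0431e-19 J
= 0.6511 eV

0.6511


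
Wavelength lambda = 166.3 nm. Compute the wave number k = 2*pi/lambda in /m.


k = 2 * pi / lambda
= 6.2832 / (166.3e-9)
= 6.2832 / 1.6630e-07
= 3.7782e+07 /m

3.7782e+07


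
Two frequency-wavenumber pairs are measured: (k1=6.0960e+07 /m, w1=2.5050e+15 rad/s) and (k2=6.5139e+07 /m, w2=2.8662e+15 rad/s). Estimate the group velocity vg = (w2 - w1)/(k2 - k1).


vg = (w2 - w1) / (k2 - k1)
= (2.8662e+15 - 2.5050e+15) / (6.5139e+07 - 6.0960e+07)
= 3.6120e+14 / 4.1790e+06
= 8.6432e+07 m/s

8.6432e+07


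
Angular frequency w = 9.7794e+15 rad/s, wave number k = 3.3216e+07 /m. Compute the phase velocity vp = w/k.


vp = w / k
= 9.7794e+15 / 3.3216e+07
= 2.9442e+08 m/s

2.9442e+08


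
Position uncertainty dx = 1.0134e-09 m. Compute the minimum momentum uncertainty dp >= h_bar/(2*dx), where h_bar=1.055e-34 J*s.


dp = h_bar / (2 * dx)
= 1.055e-34 / (2 * 1.0134e-09)
= 1.055e-34 / 2.0268e-09
= 5.2052e-26 kg*m/s

5.2052e-26


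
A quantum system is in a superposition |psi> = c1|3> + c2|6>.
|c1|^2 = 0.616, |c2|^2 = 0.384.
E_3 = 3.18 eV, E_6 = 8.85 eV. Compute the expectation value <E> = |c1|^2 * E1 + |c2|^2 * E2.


<E> = |c1|^2 * E1 + |c2|^2 * E2
= 0.616 * 3.18 + 0.384 * 8.85
= 1.9589 + 3.3984
= 5.3573 eV

5.3573


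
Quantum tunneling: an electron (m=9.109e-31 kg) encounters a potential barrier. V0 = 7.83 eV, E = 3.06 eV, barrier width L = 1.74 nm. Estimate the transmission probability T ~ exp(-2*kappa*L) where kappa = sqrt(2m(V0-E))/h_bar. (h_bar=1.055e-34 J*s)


V0 - E = 4.77 eV = 7.6415e-19 J
kappa = sqrt(2 * m * (V0-E)) / h_bar
= sqrt(2 * 9.109e-31 * 7.6415e-19) / 1.055e-34
= 1.1184e+10 /m
2*kappa*L = 2 * 1.1184e+10 * 1.74e-9
= 38.9195
T = exp(-38.9195) = 1.251593e-17

1.251593e-17


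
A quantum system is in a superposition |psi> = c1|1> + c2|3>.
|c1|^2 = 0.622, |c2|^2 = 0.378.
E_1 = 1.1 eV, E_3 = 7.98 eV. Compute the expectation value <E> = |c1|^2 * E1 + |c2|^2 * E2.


<E> = |c1|^2 * E1 + |c2|^2 * E2
= 0.622 * 1.1 + 0.378 * 7.98
= 0.6842 + 3.0164
= 3.7006 eV

3.7006


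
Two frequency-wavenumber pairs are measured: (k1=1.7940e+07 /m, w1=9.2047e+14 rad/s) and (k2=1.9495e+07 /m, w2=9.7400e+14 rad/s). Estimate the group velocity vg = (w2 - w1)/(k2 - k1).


vg = (w2 - w1) / (k2 - k1)
= (9.7400e+14 - 9.2047e+14) / (1.9495e+07 - 1.7940e+07)
= 5.3530e+13 / 1.5550e+06
= 3.4424e+07 m/s

3.4424e+07


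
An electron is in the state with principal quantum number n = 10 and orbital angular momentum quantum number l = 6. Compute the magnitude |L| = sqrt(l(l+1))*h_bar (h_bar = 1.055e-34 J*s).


L = sqrt(l*(l+1)) * h_bar
= sqrt(6 * 7) * 1.055e-34
= sqrt(42) * 1.055e-34
= 6.4807 * 1.055e-34
= 6.8372e-34 J*s

6.8372e-34


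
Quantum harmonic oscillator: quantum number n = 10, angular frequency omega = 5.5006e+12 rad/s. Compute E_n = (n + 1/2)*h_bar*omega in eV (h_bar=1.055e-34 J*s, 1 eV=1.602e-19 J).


E = (n + 1/2) * h_bar * omega
= (10 + 0.5) * 1.055e-34 * 5.5006e+12
= 10.5 * 5.8031e-22
= 6.0933e-21 J
= 0.038 eV

0.038


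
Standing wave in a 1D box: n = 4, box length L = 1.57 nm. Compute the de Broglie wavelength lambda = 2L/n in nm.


lambda = 2L / n
= 2 * 1.57 / 4
= 3.14 / 4
= 0.785 nm

0.785


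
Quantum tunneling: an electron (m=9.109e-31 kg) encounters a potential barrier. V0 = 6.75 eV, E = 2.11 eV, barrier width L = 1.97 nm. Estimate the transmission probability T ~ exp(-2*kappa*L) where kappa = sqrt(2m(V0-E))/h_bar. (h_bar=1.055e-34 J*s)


V0 - E = 4.64 eV = 7.4333e-19 J
kappa = sqrt(2 * m * (V0-E)) / h_bar
= sqrt(2 * 9.109e-31 * 7.4333e-19) / 1.055e-34
= 1.1030e+10 /m
2*kappa*L = 2 * 1.1030e+10 * 1.97e-9
= 43.4595
T = exp(-43.4595) = 1.335965e-19

1.335965e-19


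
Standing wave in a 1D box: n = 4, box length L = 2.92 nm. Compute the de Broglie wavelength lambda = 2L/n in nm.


lambda = 2L / n
= 2 * 2.92 / 4
= 5.84 / 4
= 1.46 nm

1.46


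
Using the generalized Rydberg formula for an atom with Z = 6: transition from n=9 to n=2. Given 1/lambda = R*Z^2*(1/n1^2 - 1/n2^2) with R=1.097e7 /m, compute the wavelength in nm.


1/lambda = R * Z^2 * (1/n1^2 - 1/n2^2)
= 1.097e7 * 6^2 * (1/2^2 - 1/9^2)
= 1.097e7 * 36 * (0.25 - 0.012346)
= 9.3854e+07 /m
lambda = 1 / 9.3854e+07
= 10.6548 nm

10.6548


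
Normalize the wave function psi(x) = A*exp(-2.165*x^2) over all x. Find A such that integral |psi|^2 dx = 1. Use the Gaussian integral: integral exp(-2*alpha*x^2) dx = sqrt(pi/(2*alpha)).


integral |psi|^2 dx = A^2 * sqrt(pi/(2*alpha)) = 1
A^2 = sqrt(2*alpha/pi)
= sqrt(2 * 2.165 / pi)
= 1.174002
A = sqrt(1.174002)
= 1.0835

1.0835


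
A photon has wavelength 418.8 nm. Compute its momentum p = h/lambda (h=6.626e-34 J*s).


p = h / lambda
= 6.626e-34 / (418.8e-9)
= 6.626e-34 / 4.1880e-07
= 1.5821e-27 kg*m/s

1.5821e-27


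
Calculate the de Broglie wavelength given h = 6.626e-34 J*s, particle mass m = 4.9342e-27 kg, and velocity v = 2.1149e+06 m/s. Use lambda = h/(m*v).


lambda = h / (m * v)
= 6.626e-34 / (4.9342e-27 * 2.1149e+06)
= 6.626e-34 / 1.0435e-20
= 6.3496e-14 m

6.3496e-14


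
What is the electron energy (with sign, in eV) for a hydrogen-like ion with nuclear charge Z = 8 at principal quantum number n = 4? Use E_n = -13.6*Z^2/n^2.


E_n = -13.6 * Z^2 / n^2
= -13.6 * 8^2 / 4^2
= -13.6 * 64 / 16
= -54.4 eV

-54.4


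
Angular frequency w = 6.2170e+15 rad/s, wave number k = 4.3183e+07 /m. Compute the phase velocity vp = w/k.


vp = w / k
= 6.2170e+15 / 4.3183e+07
= 1.4397e+08 m/s

1.4397e+08


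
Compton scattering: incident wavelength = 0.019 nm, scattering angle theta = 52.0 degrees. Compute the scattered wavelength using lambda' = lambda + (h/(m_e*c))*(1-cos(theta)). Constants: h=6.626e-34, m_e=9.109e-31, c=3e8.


Compton wavelength: h/(m_e*c) = 2.4247e-12 m
d_lambda = 2.4247e-12 * (1 - cos(52.0 deg))
= 2.4247e-12 * 0.384339
= 9.3191e-13 m = 0.000932 nm
lambda' = 0.019 + 0.000932
= 0.019932 nm

0.019932


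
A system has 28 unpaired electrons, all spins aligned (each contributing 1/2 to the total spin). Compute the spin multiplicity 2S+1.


Total spin S = N * (1/2) = 28 * 0.5 = 14.0
Spin multiplicity = 2S + 1
= 2 * 14.0 + 1
= 29

29


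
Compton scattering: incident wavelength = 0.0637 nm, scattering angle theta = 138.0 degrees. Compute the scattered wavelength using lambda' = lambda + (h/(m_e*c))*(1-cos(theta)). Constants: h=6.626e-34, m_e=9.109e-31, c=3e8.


Compton wavelength: h/(m_e*c) = 2.4247e-12 m
d_lambda = 2.4247e-12 * (1 - cos(138.0 deg))
= 2.4247e-12 * 1.743145
= 4.2266e-12 m = 0.004227 nm
lambda' = 0.0637 + 0.004227
= 0.067927 nm

0.067927


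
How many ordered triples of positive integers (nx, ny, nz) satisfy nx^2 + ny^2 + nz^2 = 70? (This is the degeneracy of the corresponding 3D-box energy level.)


Enumerate all (nx, ny, nz) with nx^2 + ny^2 + nz^2 = 70:
(3,5,6)
(3,6,5)
(5,3,6)
(5,6,3)
(6,3,5)
(6,5,3)
Total degeneracy = 6

6


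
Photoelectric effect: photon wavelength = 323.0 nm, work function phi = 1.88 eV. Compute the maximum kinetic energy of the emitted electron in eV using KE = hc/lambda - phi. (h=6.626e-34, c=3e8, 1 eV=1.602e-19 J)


E_photon = hc / lambda
= (6.626e-34)(3e8) / (323.0e-9)
= 6.1542e-19 J
= 3.8416 eV
KE = E_photon - phi
= 3.8416 - 1.88
= 1.9616 eV

1.9616


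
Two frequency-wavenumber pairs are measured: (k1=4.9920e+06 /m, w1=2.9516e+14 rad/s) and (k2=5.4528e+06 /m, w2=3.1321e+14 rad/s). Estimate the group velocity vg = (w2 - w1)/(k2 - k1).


vg = (w2 - w1) / (k2 - k1)
= (3.1321e+14 - 2.9516e+14) / (5.4528e+06 - 4.9920e+06)
= 1.8050e+13 / 4.6080e+05
= 3.9171e+07 m/s

3.9171e+07


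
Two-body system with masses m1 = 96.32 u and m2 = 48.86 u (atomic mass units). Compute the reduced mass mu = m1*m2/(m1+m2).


mu = m1 * m2 / (m1 + m2)
= 96.32 * 48.86 / (96.32 + 48.86)
= 4706.1952 / 145.18
= 32.4163 u

32.4163


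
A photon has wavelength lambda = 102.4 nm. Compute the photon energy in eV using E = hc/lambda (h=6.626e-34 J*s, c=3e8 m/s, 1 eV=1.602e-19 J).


E = hc / lambda
= (6.626e-34)(3e8) / (102.4e-9)
= 1.9878e-25 / 1.0240e-07
= 1.9412e-18 J
Converting to eV: 1.9412e-18 / 1.602e-19
= 12.1174 eV

12.1174


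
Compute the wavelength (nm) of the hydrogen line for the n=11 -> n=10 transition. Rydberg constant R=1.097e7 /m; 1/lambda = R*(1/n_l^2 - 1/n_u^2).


1/lambda = R * (1/n_l^2 - 1/n_u^2)
= 1.097e7 * (1/10^2 - 1/11^2)
= 1.097e7 * (0.01 - 0.008264)
= 1.097e7 * 0.001736
= 1.9039e+04 /m
lambda = 1 / 1.9039e+04 = 52524.2002 nm

52524.2002


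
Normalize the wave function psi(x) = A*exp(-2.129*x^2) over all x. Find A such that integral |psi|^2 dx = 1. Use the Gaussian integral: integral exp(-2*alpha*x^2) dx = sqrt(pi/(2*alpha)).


integral |psi|^2 dx = A^2 * sqrt(pi/(2*alpha)) = 1
A^2 = sqrt(2*alpha/pi)
= sqrt(2 * 2.129 / pi)
= 1.164201
A = sqrt(1.164201)
= 1.079

1.079


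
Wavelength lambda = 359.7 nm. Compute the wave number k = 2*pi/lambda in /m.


k = 2 * pi / lambda
= 6.2832 / (359.7e-9)
= 6.2832 / 3.5970e-07
= 1.7468e+07 /m

1.7468e+07


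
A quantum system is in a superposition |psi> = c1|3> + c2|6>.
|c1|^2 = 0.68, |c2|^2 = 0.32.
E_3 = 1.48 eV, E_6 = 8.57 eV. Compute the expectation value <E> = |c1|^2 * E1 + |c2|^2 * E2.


<E> = |c1|^2 * E1 + |c2|^2 * E2
= 0.68 * 1.48 + 0.32 * 8.57
= 1.0064 + 2.7424
= 3.7488 eV

3.7488


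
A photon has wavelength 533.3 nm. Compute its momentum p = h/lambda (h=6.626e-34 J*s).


p = h / lambda
= 6.626e-34 / (533.3e-9)
= 6.626e-34 / 5.3330e-07
= 1.2425e-27 kg*m/s

1.2425e-27


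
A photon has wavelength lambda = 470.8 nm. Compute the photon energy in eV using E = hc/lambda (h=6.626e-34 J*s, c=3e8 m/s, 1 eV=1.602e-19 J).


E = hc / lambda
= (6.626e-34)(3e8) / (470.8e-9)
= 1.9878e-25 / 4.7080e-07
= 4.2222e-19 J
Converting to eV: 4.2222e-19 / 1.602e-19
= 2.6356 eV

2.6356


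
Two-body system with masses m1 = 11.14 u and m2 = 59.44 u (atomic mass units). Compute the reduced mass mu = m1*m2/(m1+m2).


mu = m1 * m2 / (m1 + m2)
= 11.14 * 59.44 / (11.14 + 59.44)
= 662.1616 / 70.58
= 9.3817 u

9.3817


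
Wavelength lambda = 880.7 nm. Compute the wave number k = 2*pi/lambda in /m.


k = 2 * pi / lambda
= 6.2832 / (880.7e-9)
= 6.2832 / 8.8070e-07
= 7.1343e+06 /m

7.1343e+06


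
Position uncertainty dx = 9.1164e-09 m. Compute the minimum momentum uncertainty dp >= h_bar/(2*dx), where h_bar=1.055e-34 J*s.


dp = h_bar / (2 * dx)
= 1.055e-34 / (2 * 9.1164e-09)
= 1.055e-34 / 1.8233e-08
= 5.7863e-27 kg*m/s

5.7863e-27


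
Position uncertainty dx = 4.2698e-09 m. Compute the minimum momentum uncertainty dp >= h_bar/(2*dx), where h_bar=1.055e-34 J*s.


dp = h_bar / (2 * dx)
= 1.055e-34 / (2 * 4.2698e-09)
= 1.055e-34 / 8.5396e-09
= 1.2354e-26 kg*m/s

1.2354e-26


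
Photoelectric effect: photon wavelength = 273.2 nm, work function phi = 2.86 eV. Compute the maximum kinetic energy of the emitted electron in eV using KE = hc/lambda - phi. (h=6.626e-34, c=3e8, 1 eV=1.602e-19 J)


E_photon = hc / lambda
= (6.626e-34)(3e8) / (273.2e-9)
= 7.2760e-19 J
= 4.5418 eV
KE = E_photon - phi
= 4.5418 - 2.86
= 1.6818 eV

1.6818


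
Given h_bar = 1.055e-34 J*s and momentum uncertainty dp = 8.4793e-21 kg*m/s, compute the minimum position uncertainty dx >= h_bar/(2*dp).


dx = h_bar / (2 * dp)
= 1.055e-34 / (2 * 8.4793e-21)
= 1.055e-34 / 1.6959e-20
= 6.2210e-15 m

6.2210e-15


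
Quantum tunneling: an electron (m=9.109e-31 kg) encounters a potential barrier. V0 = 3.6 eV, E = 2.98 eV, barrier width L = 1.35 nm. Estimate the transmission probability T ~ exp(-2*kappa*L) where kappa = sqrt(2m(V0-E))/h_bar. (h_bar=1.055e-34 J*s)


V0 - E = 0.62 eV = 9.9324e-20 J
kappa = sqrt(2 * m * (V0-E)) / h_bar
= sqrt(2 * 9.109e-31 * 9.9324e-20) / 1.055e-34
= 4.0320e+09 /m
2*kappa*L = 2 * 4.0320e+09 * 1.35e-9
= 10.8865
T = exp(-10.8865) = 1.870889e-05

1.870889e-05


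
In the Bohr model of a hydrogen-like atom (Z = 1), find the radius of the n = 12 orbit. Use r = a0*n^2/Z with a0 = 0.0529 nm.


r = a0 * n^2 / Z
= 0.0529 * 12^2 / 1
= 0.0529 * 144 / 1
= 7.6176 nm

7.6176


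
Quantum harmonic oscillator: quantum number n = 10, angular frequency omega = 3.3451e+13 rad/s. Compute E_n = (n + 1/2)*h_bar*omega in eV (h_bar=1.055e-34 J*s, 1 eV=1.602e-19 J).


E = (n + 1/2) * h_bar * omega
= (10 + 0.5) * 1.055e-34 * 3.3451e+13
= 10.5 * 3.5291e-21
= 3.7055e-20 J
= 0.2313 eV

0.2313
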